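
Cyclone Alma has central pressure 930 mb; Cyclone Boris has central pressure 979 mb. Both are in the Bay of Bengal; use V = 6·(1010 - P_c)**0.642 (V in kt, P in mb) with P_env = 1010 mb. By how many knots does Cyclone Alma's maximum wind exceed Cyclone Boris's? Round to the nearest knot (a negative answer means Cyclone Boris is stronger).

Cyclone Alma: ΔP = 80; V ≈ 6 × 80^0.642 ≈ 99.99 kt.
Cyclone Boris: ΔP = 31; V ≈ 6 × 31^0.642 ≈ 54.40 kt.
Difference ≈ 99.99 − 54.40 = 45.59 → 46 kt.

46 kt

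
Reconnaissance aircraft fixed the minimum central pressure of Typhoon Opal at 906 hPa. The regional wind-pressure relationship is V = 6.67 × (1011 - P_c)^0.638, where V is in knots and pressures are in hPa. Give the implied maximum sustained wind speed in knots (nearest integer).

ΔP = 1011 − 906 = 105 hPa.
105^0.638 ≈ 19.477.
V ≈ 6.67 × 19.477 ≈ 129.9 kt.

130 kt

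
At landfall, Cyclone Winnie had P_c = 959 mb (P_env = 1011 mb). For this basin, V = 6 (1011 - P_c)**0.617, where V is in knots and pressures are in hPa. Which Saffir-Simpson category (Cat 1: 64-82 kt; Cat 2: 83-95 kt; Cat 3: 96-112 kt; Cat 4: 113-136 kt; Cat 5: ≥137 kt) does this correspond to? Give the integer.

ΔP = 1011 − 959 = 52 mb.
V ≈ 6 × 52^0.617 = 6 × 11.45 ≈ 69 kt.
69 kt falls in the Category 1 band.

1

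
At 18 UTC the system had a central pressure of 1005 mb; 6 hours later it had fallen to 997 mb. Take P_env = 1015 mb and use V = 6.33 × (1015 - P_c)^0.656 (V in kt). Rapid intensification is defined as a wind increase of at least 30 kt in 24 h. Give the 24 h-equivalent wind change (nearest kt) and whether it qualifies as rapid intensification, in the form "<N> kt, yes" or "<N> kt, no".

V₁: ΔP = 10, V ≈ 6.33 × 10^0.656 ≈ 28.67 kt.
V₂: ΔP = 18, V ≈ 6.33 × 18^0.656 ≈ 42.16 kt.
ΔV over 6 h = 13.49 kt → 24 h equivalent = 13.49 × 24/6 ≈ 53.96 kt.
54 kt ≥ 30 kt ⇒ rapid intensification.

54 kt, yes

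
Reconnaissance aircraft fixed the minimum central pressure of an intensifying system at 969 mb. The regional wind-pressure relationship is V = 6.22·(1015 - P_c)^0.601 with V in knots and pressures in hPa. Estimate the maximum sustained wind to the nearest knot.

62 kt

ΔP = 1015 − 969 = 46 mb.
46^0.601 ≈ 9.984.
V ≈ 6.22 × 9.984 ≈ 62.1 kt.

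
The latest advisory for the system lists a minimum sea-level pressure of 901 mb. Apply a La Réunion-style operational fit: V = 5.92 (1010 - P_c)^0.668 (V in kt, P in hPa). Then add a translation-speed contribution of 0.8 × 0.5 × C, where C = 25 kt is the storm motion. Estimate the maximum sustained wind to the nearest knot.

146 kt

ΔP = 1010 − 901 = 109 mb.
109^0.668 ≈ 22.962.
V ≈ 5.92 × 22.962 ≈ 135.9 kt.
Translation term: 0.8 × 0.5 × 25 = 10 kt.
Corrected V ≈ 145.9 kt → 146 kt.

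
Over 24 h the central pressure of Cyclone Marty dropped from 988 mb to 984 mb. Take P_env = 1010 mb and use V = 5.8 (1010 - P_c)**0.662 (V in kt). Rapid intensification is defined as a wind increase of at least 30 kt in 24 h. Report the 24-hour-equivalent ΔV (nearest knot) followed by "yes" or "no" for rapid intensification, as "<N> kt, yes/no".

5 kt, no

V₁: ΔP = 22, V ≈ 5.8 × 22^0.662 ≈ 44.89 kt.
V₂: ΔP = 26, V ≈ 5.8 × 26^0.662 ≈ 50.13 kt.
ΔV over 24 h = 5.24 kt → 24 h equivalent = 5.24 × 24/24 ≈ 5.24 kt.
5 kt < 30 kt ⇒ not rapid intensification.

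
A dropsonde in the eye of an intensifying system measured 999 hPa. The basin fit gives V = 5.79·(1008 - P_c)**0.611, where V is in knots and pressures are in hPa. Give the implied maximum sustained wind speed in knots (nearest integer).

ΔP = 1008 − 999 = 9 hPa.
9^0.611 ≈ 3.829.
V ≈ 5.79 × 3.829 ≈ 22.2 kt.

22 kt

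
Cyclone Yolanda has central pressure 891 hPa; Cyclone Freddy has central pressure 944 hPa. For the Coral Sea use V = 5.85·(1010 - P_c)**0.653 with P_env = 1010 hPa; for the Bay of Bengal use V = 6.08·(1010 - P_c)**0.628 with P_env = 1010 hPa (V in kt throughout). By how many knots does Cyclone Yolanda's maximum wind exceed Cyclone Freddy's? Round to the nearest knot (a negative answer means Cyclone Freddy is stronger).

Cyclone Yolanda: ΔP = 119; V ≈ 5.85 × 119^0.653 ≈ 132.58 kt.
Cyclone Freddy: ΔP = 66; V ≈ 6.08 × 66^0.628 ≈ 84.45 kt.
Difference ≈ 132.58 − 84.45 = 48.13 → 48 kt.

48 kt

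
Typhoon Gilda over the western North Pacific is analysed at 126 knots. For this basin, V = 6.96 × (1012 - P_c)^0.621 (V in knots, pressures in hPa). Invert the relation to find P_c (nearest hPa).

906 hPa

ΔP = (V / 6.96)^(1/0.621) = (126/6.96)^1.610.
126/6.96 = 18.103; 18.103^1.610 ≈ 106.02 hPa.
P_c = 1012 − 106.02 = 905.98 ≈ 906 hPa.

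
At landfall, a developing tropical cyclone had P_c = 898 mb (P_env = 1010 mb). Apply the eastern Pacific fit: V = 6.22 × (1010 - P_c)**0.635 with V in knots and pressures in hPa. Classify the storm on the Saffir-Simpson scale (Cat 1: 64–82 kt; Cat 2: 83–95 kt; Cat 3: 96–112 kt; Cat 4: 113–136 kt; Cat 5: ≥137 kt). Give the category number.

4

ΔP = 1010 − 898 = 112 mb.
V ≈ 6.22 × 112^0.635 = 6.22 × 20.01 ≈ 124 kt.
124 kt falls in the Category 4 band.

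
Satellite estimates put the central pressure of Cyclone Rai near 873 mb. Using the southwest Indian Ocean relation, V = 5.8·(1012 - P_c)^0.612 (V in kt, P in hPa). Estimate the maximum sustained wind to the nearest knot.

119 kt

ΔP = 1012 − 873 = 139 mb.
139^0.612 ≈ 20.489.
V ≈ 5.8 × 20.489 ≈ 118.8 kt.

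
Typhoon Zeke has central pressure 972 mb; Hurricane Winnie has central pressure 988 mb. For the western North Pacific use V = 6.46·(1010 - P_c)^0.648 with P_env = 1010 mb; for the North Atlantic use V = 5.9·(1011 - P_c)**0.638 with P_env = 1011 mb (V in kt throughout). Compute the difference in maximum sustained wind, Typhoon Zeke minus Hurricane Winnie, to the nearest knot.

Typhoon Zeke: ΔP = 38; V ≈ 6.46 × 38^0.648 ≈ 68.22 kt.
Hurricane Winnie: ΔP = 23; V ≈ 5.9 × 23^0.638 ≈ 43.61 kt.
Difference ≈ 68.22 − 43.61 = 24.61 → 25 kt.

25 kt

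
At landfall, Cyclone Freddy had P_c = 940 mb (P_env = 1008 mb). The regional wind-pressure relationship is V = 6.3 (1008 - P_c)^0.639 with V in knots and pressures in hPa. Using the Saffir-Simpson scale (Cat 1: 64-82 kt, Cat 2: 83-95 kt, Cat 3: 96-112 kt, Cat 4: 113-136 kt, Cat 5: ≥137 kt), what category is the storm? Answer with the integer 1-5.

2

ΔP = 1008 − 940 = 68 mb.
V ≈ 6.3 × 68^0.639 = 6.3 × 14.82 ≈ 93 kt.
93 kt falls in the Category 2 band.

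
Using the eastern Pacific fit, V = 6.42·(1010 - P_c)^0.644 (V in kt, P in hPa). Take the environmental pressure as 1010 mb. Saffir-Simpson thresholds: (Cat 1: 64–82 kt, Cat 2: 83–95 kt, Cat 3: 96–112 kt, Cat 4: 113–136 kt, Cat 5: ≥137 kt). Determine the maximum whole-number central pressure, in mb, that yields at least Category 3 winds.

943 mb

Category 3 begins at V = 96 kt.
Required ΔP = (96/6.42)^(1/0.644) = 14.953^1.553 ≈ 66.70 mb.
P_c ≤ 1010 − 66.70 = 943.30, so the highest integer P_c is 943 mb.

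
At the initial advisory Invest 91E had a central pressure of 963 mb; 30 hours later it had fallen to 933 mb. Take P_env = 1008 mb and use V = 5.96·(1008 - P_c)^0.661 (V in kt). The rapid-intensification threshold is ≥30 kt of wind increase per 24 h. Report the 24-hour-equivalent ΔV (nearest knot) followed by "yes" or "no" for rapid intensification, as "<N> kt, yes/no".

24 kt, no

V₁: ΔP = 45, V ≈ 5.96 × 45^0.661 ≈ 73.79 kt.
V₂: ΔP = 75, V ≈ 5.96 × 75^0.661 ≈ 103.43 kt.
ΔV over 30 h = 29.64 kt → 24 h equivalent = 29.64 × 24/30 ≈ 23.71 kt.
24 kt < 30 kt ⇒ not rapid intensification.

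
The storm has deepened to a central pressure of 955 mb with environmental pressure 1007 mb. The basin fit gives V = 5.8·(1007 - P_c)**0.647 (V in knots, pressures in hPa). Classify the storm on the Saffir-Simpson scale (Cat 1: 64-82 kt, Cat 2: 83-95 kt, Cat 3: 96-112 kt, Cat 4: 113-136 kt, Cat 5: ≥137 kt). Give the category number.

1

ΔP = 1007 − 955 = 52 mb.
V ≈ 5.8 × 52^0.647 = 5.8 × 12.89 ≈ 75 kt.
75 kt falls in the Category 1 band.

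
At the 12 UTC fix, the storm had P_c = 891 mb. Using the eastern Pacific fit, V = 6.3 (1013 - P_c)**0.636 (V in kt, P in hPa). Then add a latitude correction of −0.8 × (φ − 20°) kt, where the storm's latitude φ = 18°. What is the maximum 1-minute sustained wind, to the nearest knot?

135 kt

ΔP = 1013 − 891 = 122 mb.
122^0.636 ≈ 21.229.
V ≈ 6.3 × 21.229 ≈ 133.7 kt.
Latitude correction: −0.8 × (18 − 20) = 1.6 kt.
Corrected V ≈ 135.3 kt → 135 kt.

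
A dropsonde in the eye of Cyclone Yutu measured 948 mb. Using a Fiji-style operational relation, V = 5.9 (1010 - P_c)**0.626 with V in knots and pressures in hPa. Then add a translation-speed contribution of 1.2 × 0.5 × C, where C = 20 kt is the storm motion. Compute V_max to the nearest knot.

90 kt

ΔP = 1010 − 948 = 62 mb.
62^0.626 ≈ 13.245.
V ≈ 5.9 × 13.245 ≈ 78.1 kt.
Translation term: 1.2 × 0.5 × 20 = 12 kt.
Corrected V ≈ 90.1 kt → 90 kt.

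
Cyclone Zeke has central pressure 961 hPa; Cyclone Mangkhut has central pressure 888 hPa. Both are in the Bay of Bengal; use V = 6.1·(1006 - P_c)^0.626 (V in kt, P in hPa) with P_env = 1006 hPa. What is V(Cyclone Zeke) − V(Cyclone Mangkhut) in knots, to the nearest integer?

-55 kt

Cyclone Zeke: ΔP = 45; V ≈ 6.1 × 45^0.626 ≈ 66.11 kt.
Cyclone Mangkhut: ΔP = 118; V ≈ 6.1 × 118^0.626 ≈ 120.87 kt.
Difference ≈ 66.11 − 120.87 = -54.76 → -55 kt.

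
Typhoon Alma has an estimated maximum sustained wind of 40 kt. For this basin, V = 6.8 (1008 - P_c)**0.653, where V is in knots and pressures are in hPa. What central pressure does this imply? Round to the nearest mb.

ΔP = (V / 6.8)^(1/0.653) = (40/6.8)^1.531.
40/6.8 = 5.882; 5.882^1.531 ≈ 15.08 mb.
P_c = 1008 − 15.08 = 992.92 ≈ 993 mb.

993 mb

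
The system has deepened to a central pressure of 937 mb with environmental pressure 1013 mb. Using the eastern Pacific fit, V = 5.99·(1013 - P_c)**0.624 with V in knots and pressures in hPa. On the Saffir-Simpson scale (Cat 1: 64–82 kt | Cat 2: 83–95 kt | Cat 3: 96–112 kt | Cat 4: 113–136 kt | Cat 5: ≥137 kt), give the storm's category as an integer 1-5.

2

ΔP = 1013 − 937 = 76 mb.
V ≈ 5.99 × 76^0.624 = 5.99 × 14.92 ≈ 89 kt.
89 kt falls in the Category 2 band.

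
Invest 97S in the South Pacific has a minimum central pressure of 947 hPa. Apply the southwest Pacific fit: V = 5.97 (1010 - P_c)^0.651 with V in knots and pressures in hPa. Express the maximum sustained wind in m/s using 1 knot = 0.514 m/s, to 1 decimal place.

45.5 m/s

ΔP = 1010 − 947 = 63 hPa.
V ≈ 5.97 × 63^0.651 = 5.97 × 14.838 ≈ 88.582 kt.
88.582 × 0.514 ≈ 45.53 m/s → 45.5 m/s.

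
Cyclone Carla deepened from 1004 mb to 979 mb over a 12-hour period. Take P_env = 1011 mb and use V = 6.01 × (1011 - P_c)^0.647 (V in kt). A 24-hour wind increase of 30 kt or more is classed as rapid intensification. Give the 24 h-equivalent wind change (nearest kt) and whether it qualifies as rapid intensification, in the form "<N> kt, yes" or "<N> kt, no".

V₁: ΔP = 7, V ≈ 6.01 × 7^0.647 ≈ 21.17 kt.
V₂: ΔP = 32, V ≈ 6.01 × 32^0.647 ≈ 56.59 kt.
ΔV over 12 h = 35.42 kt → 24 h equivalent = 35.42 × 24/12 ≈ 70.84 kt.
71 kt ≥ 30 kt ⇒ rapid intensification.

71 kt, yes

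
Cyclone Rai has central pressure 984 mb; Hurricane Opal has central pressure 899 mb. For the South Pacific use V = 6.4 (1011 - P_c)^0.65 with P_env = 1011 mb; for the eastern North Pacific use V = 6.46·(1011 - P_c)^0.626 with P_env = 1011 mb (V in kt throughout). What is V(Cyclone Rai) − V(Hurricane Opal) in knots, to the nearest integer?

-69 kt

Cyclone Rai: ΔP = 27; V ≈ 6.4 × 27^0.65 ≈ 54.52 kt.
Hurricane Opal: ΔP = 112; V ≈ 6.46 × 112^0.626 ≈ 123.89 kt.
Difference ≈ 54.52 − 123.89 = -69.37 → -69 kt.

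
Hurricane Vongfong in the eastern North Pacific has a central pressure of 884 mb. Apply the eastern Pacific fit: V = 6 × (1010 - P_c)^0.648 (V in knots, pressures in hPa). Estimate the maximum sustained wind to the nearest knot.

138 kt

ΔP = 1010 − 884 = 126 mb.
126^0.648 ≈ 22.964.
V ≈ 6 × 22.964 ≈ 137.8 kt.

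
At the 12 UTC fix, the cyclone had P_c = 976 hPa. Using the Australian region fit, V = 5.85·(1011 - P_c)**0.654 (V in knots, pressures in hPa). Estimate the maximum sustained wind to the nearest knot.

60 kt

ΔP = 1011 − 976 = 35 hPa.
35^0.654 ≈ 10.229.
V ≈ 5.85 × 10.229 ≈ 59.8 kt.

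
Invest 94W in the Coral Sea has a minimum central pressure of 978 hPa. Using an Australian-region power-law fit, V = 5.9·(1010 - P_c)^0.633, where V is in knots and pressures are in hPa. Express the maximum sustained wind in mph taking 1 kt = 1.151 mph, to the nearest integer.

ΔP = 1010 − 978 = 32 hPa.
V ≈ 5.9 × 32^0.633 = 5.9 × 8.969 ≈ 52.919 kt.
52.919 × 1.151 ≈ 60.91 mph → 61 mph.

61 mph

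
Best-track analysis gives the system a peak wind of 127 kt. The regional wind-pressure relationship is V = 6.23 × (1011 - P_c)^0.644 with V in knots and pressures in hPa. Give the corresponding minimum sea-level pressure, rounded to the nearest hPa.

ΔP = (V / 6.23)^(1/0.644) = (127/6.23)^1.553.
127/6.23 = 20.385; 20.385^1.553 ≈ 107.92 hPa.
P_c = 1011 − 107.92 = 903.08 ≈ 903 hPa.

903 hPa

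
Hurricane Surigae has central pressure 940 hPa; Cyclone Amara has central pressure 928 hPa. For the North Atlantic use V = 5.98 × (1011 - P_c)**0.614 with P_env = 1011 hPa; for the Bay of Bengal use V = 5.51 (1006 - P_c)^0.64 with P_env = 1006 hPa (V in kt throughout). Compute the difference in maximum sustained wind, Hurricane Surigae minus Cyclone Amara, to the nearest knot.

-8 kt

Hurricane Surigae: ΔP = 71; V ≈ 5.98 × 71^0.614 ≈ 81.92 kt.
Cyclone Amara: ΔP = 78; V ≈ 5.51 × 78^0.64 ≈ 89.56 kt.
Difference ≈ 81.92 − 89.56 = -7.64 → -8 kt.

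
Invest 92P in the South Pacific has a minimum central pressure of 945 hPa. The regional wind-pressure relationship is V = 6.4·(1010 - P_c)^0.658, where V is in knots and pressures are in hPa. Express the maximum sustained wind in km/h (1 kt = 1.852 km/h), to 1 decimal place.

184.8 km/h

ΔP = 1010 − 945 = 65 hPa.
V ≈ 6.4 × 65^0.658 = 6.4 × 15.592 ≈ 99.788 kt.
99.788 × 1.852 ≈ 184.81 km/h → 184.8 km/h.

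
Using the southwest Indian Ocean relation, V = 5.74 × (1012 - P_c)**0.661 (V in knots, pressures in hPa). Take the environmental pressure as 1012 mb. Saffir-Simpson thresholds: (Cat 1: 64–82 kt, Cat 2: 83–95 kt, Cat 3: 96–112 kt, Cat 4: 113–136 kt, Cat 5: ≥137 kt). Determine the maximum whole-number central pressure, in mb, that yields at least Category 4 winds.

Category 4 begins at V = 113 kt.
Required ΔP = (113/5.74)^(1/0.661) = 19.686^1.513 ≈ 90.76 mb.
P_c ≤ 1012 − 90.76 = 921.24, so the highest integer P_c is 921 mb.

921 mb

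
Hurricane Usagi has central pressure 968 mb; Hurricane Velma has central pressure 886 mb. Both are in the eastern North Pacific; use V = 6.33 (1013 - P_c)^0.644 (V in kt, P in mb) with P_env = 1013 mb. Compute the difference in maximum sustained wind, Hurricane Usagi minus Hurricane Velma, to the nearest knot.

-70 kt

Hurricane Usagi: ΔP = 45; V ≈ 6.33 × 45^0.644 ≈ 73.46 kt.
Hurricane Velma: ΔP = 127; V ≈ 6.33 × 127^0.644 ≈ 143.30 kt.
Difference ≈ 73.46 − 143.30 = -69.84 → -70 kt.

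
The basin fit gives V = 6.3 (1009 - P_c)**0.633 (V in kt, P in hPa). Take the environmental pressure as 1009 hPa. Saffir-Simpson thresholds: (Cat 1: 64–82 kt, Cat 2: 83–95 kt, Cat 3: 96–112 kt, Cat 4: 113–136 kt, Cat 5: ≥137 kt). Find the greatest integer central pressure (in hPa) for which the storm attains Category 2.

950 hPa

Category 2 begins at V = 83 kt.
Required ΔP = (83/6.3)^(1/0.633) = 13.175^1.580 ≈ 58.74 hPa.
P_c ≤ 1009 − 58.74 = 950.26, so the highest integer P_c is 950 hPa.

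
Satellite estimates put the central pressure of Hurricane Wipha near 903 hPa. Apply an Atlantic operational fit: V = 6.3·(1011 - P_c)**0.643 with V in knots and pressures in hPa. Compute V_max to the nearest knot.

128 kt

ΔP = 1011 − 903 = 108 hPa.
108^0.643 ≈ 20.300.
V ≈ 6.3 × 20.300 ≈ 127.9 kt.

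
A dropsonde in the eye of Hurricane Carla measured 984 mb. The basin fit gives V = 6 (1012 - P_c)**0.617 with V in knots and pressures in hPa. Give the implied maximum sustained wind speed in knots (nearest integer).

47 kt

ΔP = 1012 − 984 = 28 mb.
28^0.617 ≈ 7.814.
V ≈ 6 × 7.814 ≈ 46.9 kt.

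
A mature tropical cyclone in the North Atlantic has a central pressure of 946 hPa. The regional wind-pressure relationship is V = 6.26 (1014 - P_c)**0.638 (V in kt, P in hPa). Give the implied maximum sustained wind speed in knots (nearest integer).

92 kt

ΔP = 1014 − 946 = 68 hPa.
68^0.638 ≈ 14.762.
V ≈ 6.26 × 14.762 ≈ 92.4 kt.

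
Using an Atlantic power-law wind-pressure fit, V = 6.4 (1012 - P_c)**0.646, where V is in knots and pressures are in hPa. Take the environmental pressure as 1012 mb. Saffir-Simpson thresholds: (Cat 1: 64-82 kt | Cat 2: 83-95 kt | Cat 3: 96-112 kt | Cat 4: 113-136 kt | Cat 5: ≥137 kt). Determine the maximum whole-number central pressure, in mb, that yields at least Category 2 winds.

959 mb

Category 2 begins at V = 83 kt.
Required ΔP = (83/6.4)^(1/0.646) = 12.969^1.548 ≈ 52.81 mb.
P_c ≤ 1012 − 52.81 = 959.19, so the highest integer P_c is 959 mb.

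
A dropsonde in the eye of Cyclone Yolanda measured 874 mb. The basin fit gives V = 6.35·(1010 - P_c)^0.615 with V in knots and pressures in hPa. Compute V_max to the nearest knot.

ΔP = 1010 − 874 = 136 mb.
136^0.615 ≈ 20.518.
V ≈ 6.35 × 20.518 ≈ 130.3 kt.

130 kt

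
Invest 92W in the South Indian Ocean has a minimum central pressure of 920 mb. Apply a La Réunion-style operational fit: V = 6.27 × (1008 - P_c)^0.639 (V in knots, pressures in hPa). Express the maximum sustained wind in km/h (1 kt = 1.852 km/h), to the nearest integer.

203 km/h

ΔP = 1008 − 920 = 88 mb.
V ≈ 6.27 × 88^0.639 = 6.27 × 17.479 ≈ 109.595 kt.
109.595 × 1.852 ≈ 202.97 km/h → 203 km/h.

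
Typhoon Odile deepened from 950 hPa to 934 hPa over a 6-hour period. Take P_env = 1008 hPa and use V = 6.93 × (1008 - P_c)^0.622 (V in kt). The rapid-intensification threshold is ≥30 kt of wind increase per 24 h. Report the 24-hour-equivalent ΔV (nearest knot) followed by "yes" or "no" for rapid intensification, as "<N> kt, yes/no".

57 kt, yes

V₁: ΔP = 58, V ≈ 6.93 × 58^0.622 ≈ 86.61 kt.
V₂: ΔP = 74, V ≈ 6.93 × 74^0.622 ≈ 100.78 kt.
ΔV over 6 h = 14.17 kt → 24 h equivalent = 14.17 × 24/6 ≈ 56.68 kt.
57 kt ≥ 30 kt ⇒ rapid intensification.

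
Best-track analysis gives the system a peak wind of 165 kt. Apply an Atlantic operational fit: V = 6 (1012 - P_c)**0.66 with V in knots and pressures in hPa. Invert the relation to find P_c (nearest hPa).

ΔP = (V / 6)^(1/0.66) = (165/6)^1.515.
165/6 = 27.500; 27.500^1.515 ≈ 151.64 hPa.
P_c = 1012 − 151.64 = 860.36 ≈ 860 hPa.

860 hPa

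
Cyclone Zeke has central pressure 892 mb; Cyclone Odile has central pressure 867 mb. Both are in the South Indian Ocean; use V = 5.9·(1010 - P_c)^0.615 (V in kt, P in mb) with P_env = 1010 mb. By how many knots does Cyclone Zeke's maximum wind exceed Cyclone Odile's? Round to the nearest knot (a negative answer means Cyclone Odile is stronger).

Cyclone Zeke: ΔP = 118; V ≈ 5.9 × 118^0.615 ≈ 110.93 kt.
Cyclone Odile: ΔP = 143; V ≈ 5.9 × 143^0.615 ≈ 124.85 kt.
Difference ≈ 110.93 − 124.85 = -13.92 → -14 kt.

-14 kt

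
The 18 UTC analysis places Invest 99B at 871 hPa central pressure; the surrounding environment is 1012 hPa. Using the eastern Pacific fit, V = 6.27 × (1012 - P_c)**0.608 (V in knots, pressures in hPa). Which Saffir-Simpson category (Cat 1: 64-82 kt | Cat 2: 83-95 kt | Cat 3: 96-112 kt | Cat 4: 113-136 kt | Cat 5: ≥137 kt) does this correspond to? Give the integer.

ΔP = 1012 − 871 = 141 hPa.
V ≈ 6.27 × 141^0.608 = 6.27 × 20.26 ≈ 127 kt.
127 kt falls in the Category 4 band.

4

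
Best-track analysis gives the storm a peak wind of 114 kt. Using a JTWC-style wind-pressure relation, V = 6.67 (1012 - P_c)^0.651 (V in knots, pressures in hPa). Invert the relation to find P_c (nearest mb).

934 mb

ΔP = (V / 6.67)^(1/0.651) = (114/6.67)^1.536.
114/6.67 = 17.091; 17.091^1.536 ≈ 78.28 mb.
P_c = 1012 − 78.28 = 933.72 ≈ 934 mb.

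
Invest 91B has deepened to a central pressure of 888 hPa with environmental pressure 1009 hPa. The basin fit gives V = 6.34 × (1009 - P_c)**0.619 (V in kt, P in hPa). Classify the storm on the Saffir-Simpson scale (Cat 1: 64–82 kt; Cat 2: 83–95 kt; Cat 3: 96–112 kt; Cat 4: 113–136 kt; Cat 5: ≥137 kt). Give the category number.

4

ΔP = 1009 − 888 = 121 hPa.
V ≈ 6.34 × 121^0.619 = 6.34 × 19.46 ≈ 123 kt.
123 kt falls in the Category 4 band.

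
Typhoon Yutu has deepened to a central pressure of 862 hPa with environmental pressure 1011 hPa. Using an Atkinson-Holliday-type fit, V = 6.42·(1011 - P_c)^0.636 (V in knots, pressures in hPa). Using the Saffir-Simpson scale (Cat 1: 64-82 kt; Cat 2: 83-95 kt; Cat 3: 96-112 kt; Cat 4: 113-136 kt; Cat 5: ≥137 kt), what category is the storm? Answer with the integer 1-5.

5

ΔP = 1011 − 862 = 149 hPa.
V ≈ 6.42 × 149^0.636 = 6.42 × 24.11 ≈ 155 kt.
155 kt falls in the Category 5 band.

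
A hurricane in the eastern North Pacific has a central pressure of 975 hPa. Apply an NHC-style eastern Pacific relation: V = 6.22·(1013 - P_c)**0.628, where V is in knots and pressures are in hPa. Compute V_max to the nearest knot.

ΔP = 1013 − 975 = 38 hPa.
38^0.628 ≈ 9.820.
V ≈ 6.22 × 9.820 ≈ 61.1 kt.

61 kt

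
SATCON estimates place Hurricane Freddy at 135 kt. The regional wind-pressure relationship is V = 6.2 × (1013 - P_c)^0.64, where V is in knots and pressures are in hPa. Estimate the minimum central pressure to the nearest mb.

890 mb

ΔP = (V / 6.2)^(1/0.64) = (135/6.2)^1.562.
135/6.2 = 21.774; 21.774^1.562 ≈ 123.18 mb.
P_c = 1013 − 123.18 = 889.82 ≈ 890 mb.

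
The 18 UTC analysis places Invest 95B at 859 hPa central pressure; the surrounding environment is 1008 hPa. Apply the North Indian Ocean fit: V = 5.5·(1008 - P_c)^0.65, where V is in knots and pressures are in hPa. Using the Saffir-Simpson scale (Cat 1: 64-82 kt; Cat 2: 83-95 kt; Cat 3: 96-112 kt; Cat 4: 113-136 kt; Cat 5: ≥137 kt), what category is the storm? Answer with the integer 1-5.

ΔP = 1008 − 859 = 149 hPa.
V ≈ 5.5 × 149^0.65 = 5.5 × 25.86 ≈ 142 kt.
142 kt falls in the Category 5 band.

5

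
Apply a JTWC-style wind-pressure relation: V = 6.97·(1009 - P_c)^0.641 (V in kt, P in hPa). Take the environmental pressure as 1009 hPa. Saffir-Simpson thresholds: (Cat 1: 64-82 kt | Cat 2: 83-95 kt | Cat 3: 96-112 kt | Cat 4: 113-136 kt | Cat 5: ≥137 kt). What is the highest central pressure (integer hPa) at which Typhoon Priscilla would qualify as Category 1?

977 hPa

Category 1 begins at V = 64 kt.
Required ΔP = (64/6.97)^(1/0.641) = 9.182^1.560 ≈ 31.79 hPa.
P_c ≤ 1009 − 31.79 = 977.21, so the highest integer P_c is 977 hPa.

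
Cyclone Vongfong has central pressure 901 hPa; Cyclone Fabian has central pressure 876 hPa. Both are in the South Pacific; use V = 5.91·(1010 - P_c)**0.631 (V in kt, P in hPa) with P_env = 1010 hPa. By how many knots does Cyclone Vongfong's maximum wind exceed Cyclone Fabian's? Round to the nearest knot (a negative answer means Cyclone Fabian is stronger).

-16 kt

Cyclone Vongfong: ΔP = 109; V ≈ 5.91 × 109^0.631 ≈ 114.08 kt.
Cyclone Fabian: ΔP = 134; V ≈ 5.91 × 134^0.631 ≈ 129.95 kt.
Difference ≈ 114.08 − 129.95 = -15.87 → -16 kt.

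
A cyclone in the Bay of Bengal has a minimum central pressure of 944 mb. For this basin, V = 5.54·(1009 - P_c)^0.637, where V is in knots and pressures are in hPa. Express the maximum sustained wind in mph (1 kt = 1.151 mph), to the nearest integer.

ΔP = 1009 − 944 = 65 mb.
V ≈ 5.54 × 65^0.637 = 5.54 × 14.283 ≈ 79.129 kt.
79.129 × 1.151 ≈ 91.08 mph → 91 mph.

91 mph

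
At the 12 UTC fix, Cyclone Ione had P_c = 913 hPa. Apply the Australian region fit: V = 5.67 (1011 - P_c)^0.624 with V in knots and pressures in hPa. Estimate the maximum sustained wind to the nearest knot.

99 kt

ΔP = 1011 − 913 = 98 hPa.
98^0.624 ≈ 17.479.
V ≈ 5.67 × 17.479 ≈ 99.1 kt.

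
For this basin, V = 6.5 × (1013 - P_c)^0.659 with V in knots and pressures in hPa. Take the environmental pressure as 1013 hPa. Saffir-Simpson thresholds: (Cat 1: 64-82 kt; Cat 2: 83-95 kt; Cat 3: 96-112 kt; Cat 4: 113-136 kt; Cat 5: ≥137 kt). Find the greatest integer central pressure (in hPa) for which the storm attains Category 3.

Category 3 begins at V = 96 kt.
Required ΔP = (96/6.5)^(1/0.659) = 14.769^1.517 ≈ 59.49 hPa.
P_c ≤ 1013 − 59.49 = 953.51, so the highest integer P_c is 953 hPa.

953 hPa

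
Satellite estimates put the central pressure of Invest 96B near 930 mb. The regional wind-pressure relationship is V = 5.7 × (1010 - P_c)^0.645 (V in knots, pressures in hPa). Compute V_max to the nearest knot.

96 kt

ΔP = 1010 − 930 = 80 mb.
80^0.645 ≈ 16.885.
V ≈ 5.7 × 16.885 ≈ 96.2 kt.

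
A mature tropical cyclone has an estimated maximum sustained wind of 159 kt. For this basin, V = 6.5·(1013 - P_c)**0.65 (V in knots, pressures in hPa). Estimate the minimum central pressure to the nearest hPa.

ΔP = (V / 6.5)^(1/0.65) = (159/6.5)^1.538.
159/6.5 = 24.462; 24.462^1.538 ≈ 136.81 hPa.
P_c = 1013 − 136.81 = 876.19 ≈ 876 hPa.

876 hPa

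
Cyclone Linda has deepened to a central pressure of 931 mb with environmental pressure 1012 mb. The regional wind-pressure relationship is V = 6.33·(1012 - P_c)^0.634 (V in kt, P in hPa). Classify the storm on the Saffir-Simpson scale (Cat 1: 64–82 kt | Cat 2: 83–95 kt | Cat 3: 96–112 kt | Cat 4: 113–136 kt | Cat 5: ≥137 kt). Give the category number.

ΔP = 1012 − 931 = 81 mb.
V ≈ 6.33 × 81^0.634 = 6.33 × 16.22 ≈ 103 kt.
103 kt falls in the Category 3 band.

3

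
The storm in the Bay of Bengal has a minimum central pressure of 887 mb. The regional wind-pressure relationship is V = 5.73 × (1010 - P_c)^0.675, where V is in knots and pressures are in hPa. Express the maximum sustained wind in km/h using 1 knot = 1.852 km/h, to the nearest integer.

ΔP = 1010 − 887 = 123 mb.
V ≈ 5.73 × 123^0.675 = 5.73 × 25.745 ≈ 147.516 kt.
147.516 × 1.852 ≈ 273.20 km/h → 273 km/h.

273 km/h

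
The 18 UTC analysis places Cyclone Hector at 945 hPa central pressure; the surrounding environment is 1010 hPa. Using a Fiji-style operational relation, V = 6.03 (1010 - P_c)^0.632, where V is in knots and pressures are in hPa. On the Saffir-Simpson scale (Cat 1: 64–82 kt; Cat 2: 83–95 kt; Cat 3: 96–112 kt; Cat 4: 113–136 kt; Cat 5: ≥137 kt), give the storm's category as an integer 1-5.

ΔP = 1010 − 945 = 65 hPa.
V ≈ 6.03 × 65^0.632 = 6.03 × 13.99 ≈ 84 kt.
84 kt falls in the Category 2 band.

2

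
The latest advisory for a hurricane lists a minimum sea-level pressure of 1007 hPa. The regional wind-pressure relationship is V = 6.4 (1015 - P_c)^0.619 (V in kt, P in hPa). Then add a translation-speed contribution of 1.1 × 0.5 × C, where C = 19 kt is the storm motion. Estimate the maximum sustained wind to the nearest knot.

34 kt

ΔP = 1015 − 1007 = 8 hPa.
8^0.619 ≈ 3.623.
V ≈ 6.4 × 3.623 ≈ 23.2 kt.
Translation term: 1.1 × 0.5 × 19 = 10.45 kt.
Corrected V ≈ 33.65 kt → 34 kt.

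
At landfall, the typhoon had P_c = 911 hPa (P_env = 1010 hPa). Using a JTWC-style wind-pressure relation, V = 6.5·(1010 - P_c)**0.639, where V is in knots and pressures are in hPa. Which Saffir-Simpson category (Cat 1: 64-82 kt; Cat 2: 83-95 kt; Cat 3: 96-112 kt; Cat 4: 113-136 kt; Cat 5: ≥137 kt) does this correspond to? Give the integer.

ΔP = 1010 − 911 = 99 hPa.
V ≈ 6.5 × 99^0.639 = 6.5 × 18.85 ≈ 122 kt.
122 kt falls in the Category 4 band.

4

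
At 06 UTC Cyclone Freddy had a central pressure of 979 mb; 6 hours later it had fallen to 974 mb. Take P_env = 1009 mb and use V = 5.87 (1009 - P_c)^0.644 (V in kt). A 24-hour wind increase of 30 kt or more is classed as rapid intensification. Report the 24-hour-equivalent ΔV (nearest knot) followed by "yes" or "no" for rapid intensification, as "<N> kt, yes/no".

22 kt, no

V₁: ΔP = 30, V ≈ 5.87 × 30^0.644 ≈ 52.47 kt.
V₂: ΔP = 35, V ≈ 5.87 × 35^0.644 ≈ 57.95 kt.
ΔV over 6 h = 5.48 kt → 24 h equivalent = 5.48 × 24/6 ≈ 21.92 kt.
22 kt < 30 kt ⇒ not rapid intensification.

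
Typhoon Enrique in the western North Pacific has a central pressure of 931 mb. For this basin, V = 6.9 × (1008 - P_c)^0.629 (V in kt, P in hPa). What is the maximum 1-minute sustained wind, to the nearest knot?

ΔP = 1008 − 931 = 77 mb.
77^0.629 ≈ 15.367.
V ≈ 6.9 × 15.367 ≈ 106.0 kt.

106 kt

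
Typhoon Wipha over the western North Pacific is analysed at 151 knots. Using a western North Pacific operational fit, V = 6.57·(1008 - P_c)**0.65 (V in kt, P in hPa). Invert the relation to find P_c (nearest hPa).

884 hPa

ΔP = (V / 6.57)^(1/0.65) = (151/6.57)^1.538.
151/6.57 = 22.983; 22.983^1.538 ≈ 124.30 hPa.
P_c = 1008 − 124.30 = 883.70 ≈ 884 hPa.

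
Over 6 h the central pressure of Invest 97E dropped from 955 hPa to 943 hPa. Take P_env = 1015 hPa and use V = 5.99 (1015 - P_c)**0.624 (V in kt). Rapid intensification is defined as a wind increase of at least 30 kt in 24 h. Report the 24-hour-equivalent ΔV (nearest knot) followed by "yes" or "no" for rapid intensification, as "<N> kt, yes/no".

37 kt, yes

V₁: ΔP = 60, V ≈ 5.99 × 60^0.624 ≈ 77.09 kt.
V₂: ΔP = 72, V ≈ 5.99 × 72^0.624 ≈ 86.38 kt.
ΔV over 6 h = 9.29 kt → 24 h equivalent = 9.29 × 24/6 ≈ 37.16 kt.
37 kt ≥ 30 kt ⇒ rapid intensification.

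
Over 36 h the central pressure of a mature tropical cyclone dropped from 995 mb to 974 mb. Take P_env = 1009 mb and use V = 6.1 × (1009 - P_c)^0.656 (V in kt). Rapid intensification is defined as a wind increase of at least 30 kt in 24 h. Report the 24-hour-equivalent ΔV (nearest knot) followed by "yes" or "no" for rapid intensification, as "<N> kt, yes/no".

19 kt, no

V₁: ΔP = 14, V ≈ 6.1 × 14^0.656 ≈ 34.45 kt.
V₂: ΔP = 35, V ≈ 6.1 × 35^0.656 ≈ 62.84 kt.
ΔV over 36 h = 28.39 kt → 24 h equivalent = 28.39 × 24/36 ≈ 18.93 kt.
19 kt < 30 kt ⇒ not rapid intensification.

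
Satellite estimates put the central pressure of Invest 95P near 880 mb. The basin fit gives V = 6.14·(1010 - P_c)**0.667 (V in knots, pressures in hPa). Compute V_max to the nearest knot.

ΔP = 1010 − 880 = 130 mb.
130^0.667 ≈ 25.704.
V ≈ 6.14 × 25.704 ≈ 157.8 kt.

158 kt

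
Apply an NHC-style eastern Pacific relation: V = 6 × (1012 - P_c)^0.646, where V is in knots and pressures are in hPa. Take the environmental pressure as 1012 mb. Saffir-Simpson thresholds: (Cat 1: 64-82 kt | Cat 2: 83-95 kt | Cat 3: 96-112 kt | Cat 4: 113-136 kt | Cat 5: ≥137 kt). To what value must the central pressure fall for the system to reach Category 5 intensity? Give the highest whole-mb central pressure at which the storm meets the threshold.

885 mb

Category 5 begins at V = 137 kt.
Required ΔP = (137/6)^(1/0.646) = 22.833^1.548 ≈ 126.78 mb.
P_c ≤ 1012 − 126.78 = 885.22, so the highest integer P_c is 885 mb.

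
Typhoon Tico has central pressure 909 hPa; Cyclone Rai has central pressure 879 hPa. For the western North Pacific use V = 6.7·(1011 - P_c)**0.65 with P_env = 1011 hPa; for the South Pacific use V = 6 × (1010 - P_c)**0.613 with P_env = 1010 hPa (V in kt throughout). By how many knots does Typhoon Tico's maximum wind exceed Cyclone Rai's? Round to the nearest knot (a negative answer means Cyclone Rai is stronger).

Typhoon Tico: ΔP = 102; V ≈ 6.7 × 102^0.65 ≈ 135.41 kt.
Cyclone Rai: ΔP = 131; V ≈ 6 × 131^0.613 ≈ 119.13 kt.
Difference ≈ 135.41 − 119.13 = 16.28 → 16 kt.

16 kt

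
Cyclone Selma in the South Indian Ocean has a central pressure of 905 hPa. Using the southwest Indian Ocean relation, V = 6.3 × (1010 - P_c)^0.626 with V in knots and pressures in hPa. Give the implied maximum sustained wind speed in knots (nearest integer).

116 kt

ΔP = 1010 − 905 = 105 hPa.
105^0.626 ≈ 18.419.
V ≈ 6.3 × 18.419 ≈ 116.0 kt.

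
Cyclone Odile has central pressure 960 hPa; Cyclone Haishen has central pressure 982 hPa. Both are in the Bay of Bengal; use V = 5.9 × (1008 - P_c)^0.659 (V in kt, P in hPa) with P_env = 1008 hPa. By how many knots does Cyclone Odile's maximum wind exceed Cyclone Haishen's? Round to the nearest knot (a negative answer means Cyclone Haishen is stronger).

Cyclone Odile: ΔP = 48; V ≈ 5.9 × 48^0.659 ≈ 75.65 kt.
Cyclone Haishen: ΔP = 26; V ≈ 5.9 × 26^0.659 ≈ 50.50 kt.
Difference ≈ 75.65 − 50.50 = 25.15 → 25 kt.

25 kt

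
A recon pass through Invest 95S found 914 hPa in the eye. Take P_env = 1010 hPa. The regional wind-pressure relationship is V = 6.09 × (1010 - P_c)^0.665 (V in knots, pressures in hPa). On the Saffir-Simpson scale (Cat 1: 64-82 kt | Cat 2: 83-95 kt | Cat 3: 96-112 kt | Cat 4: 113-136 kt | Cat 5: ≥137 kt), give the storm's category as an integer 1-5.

4

ΔP = 1010 − 914 = 96 hPa.
V ≈ 6.09 × 96^0.665 = 6.09 × 20.81 ≈ 127 kt.
127 kt falls in the Category 4 band.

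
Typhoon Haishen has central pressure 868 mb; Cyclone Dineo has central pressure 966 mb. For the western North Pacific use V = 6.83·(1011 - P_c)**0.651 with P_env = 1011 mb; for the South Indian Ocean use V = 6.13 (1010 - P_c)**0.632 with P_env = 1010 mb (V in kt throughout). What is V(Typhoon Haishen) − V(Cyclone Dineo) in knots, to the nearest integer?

106 kt

Typhoon Haishen: ΔP = 143; V ≈ 6.83 × 143^0.651 ≈ 172.80 kt.
Cyclone Dineo: ΔP = 44; V ≈ 6.13 × 44^0.632 ≈ 67.01 kt.
Difference ≈ 172.80 − 67.01 = 105.79 → 106 kt.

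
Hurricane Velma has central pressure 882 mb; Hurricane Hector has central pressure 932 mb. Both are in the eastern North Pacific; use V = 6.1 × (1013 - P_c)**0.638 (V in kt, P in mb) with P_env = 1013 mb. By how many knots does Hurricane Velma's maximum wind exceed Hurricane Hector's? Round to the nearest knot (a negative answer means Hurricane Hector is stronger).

Hurricane Velma: ΔP = 131; V ≈ 6.1 × 131^0.638 ≈ 136.82 kt.
Hurricane Hector: ΔP = 81; V ≈ 6.1 × 81^0.638 ≈ 100.68 kt.
Difference ≈ 136.82 − 100.68 = 36.14 → 36 kt.

36 kt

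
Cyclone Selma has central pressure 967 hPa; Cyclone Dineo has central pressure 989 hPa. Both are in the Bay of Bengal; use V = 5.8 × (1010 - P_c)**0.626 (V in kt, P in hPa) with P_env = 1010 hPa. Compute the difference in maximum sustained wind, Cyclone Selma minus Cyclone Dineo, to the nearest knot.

Cyclone Selma: ΔP = 43; V ≈ 5.8 × 43^0.626 ≈ 61.09 kt.
Cyclone Dineo: ΔP = 21; V ≈ 5.8 × 21^0.626 ≈ 39.01 kt.
Difference ≈ 61.09 − 39.01 = 22.08 → 22 kt.

22 kt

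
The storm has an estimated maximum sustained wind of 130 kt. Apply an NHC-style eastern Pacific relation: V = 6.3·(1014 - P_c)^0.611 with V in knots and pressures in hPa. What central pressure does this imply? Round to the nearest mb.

872 mb

ΔP = (V / 6.3)^(1/0.611) = (130/6.3)^1.637.
130/6.3 = 20.635; 20.635^1.637 ≈ 141.76 mb.
P_c = 1014 − 141.76 = 872.24 ≈ 872 mb.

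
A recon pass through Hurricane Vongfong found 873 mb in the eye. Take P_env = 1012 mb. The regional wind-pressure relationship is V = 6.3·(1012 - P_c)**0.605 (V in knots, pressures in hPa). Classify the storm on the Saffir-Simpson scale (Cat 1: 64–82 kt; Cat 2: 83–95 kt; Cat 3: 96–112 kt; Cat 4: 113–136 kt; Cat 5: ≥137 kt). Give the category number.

4

ΔP = 1012 − 873 = 139 mb.
V ≈ 6.3 × 139^0.605 = 6.3 × 19.79 ≈ 125 kt.
125 kt falls in the Category 4 band.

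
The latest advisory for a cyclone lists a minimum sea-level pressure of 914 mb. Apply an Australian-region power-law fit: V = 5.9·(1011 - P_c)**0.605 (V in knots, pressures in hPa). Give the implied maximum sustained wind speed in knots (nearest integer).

94 kt

ΔP = 1011 − 914 = 97 mb.
97^0.605 ≈ 15.922.
V ≈ 5.9 × 15.922 ≈ 93.9 kt.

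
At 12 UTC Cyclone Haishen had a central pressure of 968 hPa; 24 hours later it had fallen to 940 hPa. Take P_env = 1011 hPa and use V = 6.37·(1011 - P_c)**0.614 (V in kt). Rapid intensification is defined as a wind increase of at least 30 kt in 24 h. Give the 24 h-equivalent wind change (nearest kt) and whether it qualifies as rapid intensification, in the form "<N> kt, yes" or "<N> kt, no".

23 kt, no

V₁: ΔP = 43, V ≈ 6.37 × 43^0.614 ≈ 64.13 kt.
V₂: ΔP = 71, V ≈ 6.37 × 71^0.614 ≈ 87.26 kt.
ΔV over 24 h = 23.13 kt → 24 h equivalent = 23.13 × 24/24 ≈ 23.13 kt.
23 kt < 30 kt ⇒ not rapid intensification.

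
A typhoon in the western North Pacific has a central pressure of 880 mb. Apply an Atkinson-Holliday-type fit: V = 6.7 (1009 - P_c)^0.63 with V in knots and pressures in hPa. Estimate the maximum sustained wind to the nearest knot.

143 kt

ΔP = 1009 − 880 = 129 mb.
129^0.63 ≈ 21.363.
V ≈ 6.7 × 21.363 ≈ 143.1 kt.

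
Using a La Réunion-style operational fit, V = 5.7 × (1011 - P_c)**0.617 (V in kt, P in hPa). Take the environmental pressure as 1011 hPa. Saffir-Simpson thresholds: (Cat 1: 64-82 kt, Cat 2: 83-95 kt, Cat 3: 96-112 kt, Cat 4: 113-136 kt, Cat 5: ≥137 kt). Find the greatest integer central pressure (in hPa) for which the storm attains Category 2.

934 hPa

Category 2 begins at V = 83 kt.
Required ΔP = (83/5.7)^(1/0.617) = 14.561^1.621 ≈ 76.78 hPa.
P_c ≤ 1011 − 76.78 = 934.22, so the highest integer P_c is 934 hPa.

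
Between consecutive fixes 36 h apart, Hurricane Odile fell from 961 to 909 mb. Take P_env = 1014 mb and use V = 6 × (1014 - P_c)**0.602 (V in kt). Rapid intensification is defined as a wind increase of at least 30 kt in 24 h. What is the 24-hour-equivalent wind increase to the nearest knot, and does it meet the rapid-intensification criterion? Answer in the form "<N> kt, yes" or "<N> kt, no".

V₁: ΔP = 53, V ≈ 6 × 53^0.602 ≈ 65.49 kt.
V₂: ΔP = 105, V ≈ 6 × 105^0.602 ≈ 98.83 kt.
ΔV over 36 h = 33.34 kt → 24 h equivalent = 33.34 × 24/36 ≈ 22.23 kt.
22 kt < 30 kt ⇒ not rapid intensification.

22 kt, no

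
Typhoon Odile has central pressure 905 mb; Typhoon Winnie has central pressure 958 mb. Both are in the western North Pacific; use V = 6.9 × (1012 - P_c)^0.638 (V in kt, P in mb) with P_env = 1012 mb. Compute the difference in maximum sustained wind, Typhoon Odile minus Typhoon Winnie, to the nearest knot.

Typhoon Odile: ΔP = 107; V ≈ 6.9 × 107^0.638 ≈ 136.02 kt.
Typhoon Winnie: ΔP = 54; V ≈ 6.9 × 54^0.638 ≈ 87.93 kt.
Difference ≈ 136.02 − 87.93 = 48.09 → 48 kt.

48 kt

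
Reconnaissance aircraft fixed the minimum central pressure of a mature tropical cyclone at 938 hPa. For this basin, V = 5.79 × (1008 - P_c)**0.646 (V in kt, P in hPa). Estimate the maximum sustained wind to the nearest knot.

ΔP = 1008 − 938 = 70 hPa.
70^0.646 ≈ 15.557.
V ≈ 5.79 × 15.557 ≈ 90.1 kt.

90 kt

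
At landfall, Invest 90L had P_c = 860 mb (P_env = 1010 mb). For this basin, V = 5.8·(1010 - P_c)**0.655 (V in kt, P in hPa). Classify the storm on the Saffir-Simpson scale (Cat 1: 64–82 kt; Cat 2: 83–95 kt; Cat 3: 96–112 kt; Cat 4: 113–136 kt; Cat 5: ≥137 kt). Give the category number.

5

ΔP = 1010 − 860 = 150 mb.
V ≈ 5.8 × 150^0.655 = 5.8 × 26.63 ≈ 154 kt.
154 kt falls in the Category 5 band.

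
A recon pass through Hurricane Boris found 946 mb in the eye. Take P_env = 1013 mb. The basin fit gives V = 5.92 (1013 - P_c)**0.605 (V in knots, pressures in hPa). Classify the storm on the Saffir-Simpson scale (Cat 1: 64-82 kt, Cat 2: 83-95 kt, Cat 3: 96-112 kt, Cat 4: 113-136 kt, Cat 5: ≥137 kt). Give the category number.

ΔP = 1013 − 946 = 67 mb.
V ≈ 5.92 × 67^0.605 = 5.92 × 12.73 ≈ 75 kt.
75 kt falls in the Category 1 band.

1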